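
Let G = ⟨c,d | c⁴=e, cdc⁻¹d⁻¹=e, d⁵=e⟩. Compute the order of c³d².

Compute successive powers until reaching e:
  (c³d²)¹ = c³d², (c³d²)² = c²d⁴, (c³d²)³ = cd, (c³d²)⁴ = d³, (c³d²)⁵ = c³, (c³d²)⁶ = c²d², (c³d²)⁷ = cd⁴, (c³d²)⁸ = d, (c³d²)⁹ = c³d³, (c³d²)¹⁰ = c², (c³d²)¹¹ = cd², (c³d²)¹² = d⁴, (c³d²)¹³ = c³d, (c³d²)¹⁴ = c²d³, (c³d²)¹⁵ = c, (c³d²)¹⁶ = d², (c³d²)¹⁷ = c³d⁴, (c³d²)¹⁸ = c²d, (c³d²)¹⁹ = cd³, (c³d²)²⁰ = e.
The smallest positive k with (c³d²)ᵏ = e is 20.

Answer: 20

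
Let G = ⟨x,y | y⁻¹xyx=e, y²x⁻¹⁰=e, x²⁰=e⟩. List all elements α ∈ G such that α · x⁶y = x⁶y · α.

⟨x⁶y⟩ ⊆ C_G(x⁶y) since powers of x⁶y commute with x⁶y; so |C_G(x⁶y)| ≥ |⟨x⁶y⟩| = 4.
By orbit–stabilizer, |C_G(x⁶y)| = |G| / |conj. class of x⁶y| = 40 / 10 = 4.
The 4 elements commuting with x⁶y are {e, x¹⁰, x⁶y, x⁶y⁻¹}.

Answer: {e, x¹⁰, x⁶y, x⁶y⁻¹}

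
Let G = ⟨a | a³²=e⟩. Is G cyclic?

|G| = 32. The element a has order 32 (its powers give 32 distinct elements), so ⟨a⟩ = G and G is cyclic.

Answer: Yes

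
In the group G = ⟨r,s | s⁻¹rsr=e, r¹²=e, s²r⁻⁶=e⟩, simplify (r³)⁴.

Compute successive powers of (r³), reducing at each step:
  (r³)²: (r³) · r³ = r⁶
  (r³)³: (r⁶) · r³ = r⁹
  (r³)⁴: (r⁹) · r³ = e

Answer: e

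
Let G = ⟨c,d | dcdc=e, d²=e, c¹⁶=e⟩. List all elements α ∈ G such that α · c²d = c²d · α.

⟨c²d⟩ ⊆ C_G(c²d) since powers of c²d commute with c²d; so |C_G(c²d)| ≥ |⟨c²d⟩| = 2.
By orbit–stabilizer, |C_G(c²d)| = |G| / |conj. class of c²d| = 32 / 8 = 4.
The 4 elements commuting with c²d are {e, c⁸, c²d, c¹⁰d}.

Answer: {e, c⁸, c²d, c¹⁰d}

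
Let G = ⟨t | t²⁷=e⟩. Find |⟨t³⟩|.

|⟨t³⟩| equals the order of t³. Compute successive powers until reaching e:
  (t³)¹ = t³, (t³)² = t⁶, (t³)³ = t⁹, (t³)⁴ = t¹², (t³)⁵ = t¹⁵, (t³)⁶ = t¹⁸, (t³)⁷ = t²¹, (t³)⁸ = t²⁴, (t³)⁹ = e.
The smallest positive k with (t³)ᵏ = e is 9, so |⟨t³⟩| = 9.

Answer: 9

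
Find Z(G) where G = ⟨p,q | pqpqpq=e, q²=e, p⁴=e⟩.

An element z ∈ Z(G) iff z commutes with every generator.
For example e is central: e·p = p = p·e; e·q = q = q·e.
Whereas p ∉ Z(G) since p·q = pq ≠ qp = q·p.
Checking each of the 24 elements this way gives Z(G) = {e}, of order 1.

Answer: {e}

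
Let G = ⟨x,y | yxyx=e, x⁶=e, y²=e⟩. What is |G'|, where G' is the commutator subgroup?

G' = [G, G] is generated by all commutators. The generator-pair commutators are: [x, y] = x².
The subgroup they normally generate is {e, x², x⁴}, of order 3.
Check: |G/G'| = 12/3 = 4 is the order of the abelianisation.

Answer: 3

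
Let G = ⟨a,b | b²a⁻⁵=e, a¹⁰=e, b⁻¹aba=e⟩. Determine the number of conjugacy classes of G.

The conjugacy classes (representative and size) are:
  [e] (size 1), [a] (size 2), [a⁸] (size 2), [a⁷] (size 2), [a⁴] (size 2), [a⁵] (size 1), [a⁴b] (size 5), [a²b⁻¹] (size 5).
Class equation: 1 + 2 + 2 + 2 + 2 + 1 + 5 + 5 = 20 = |G|. So G has 8 conjugacy classes.

Answer: 8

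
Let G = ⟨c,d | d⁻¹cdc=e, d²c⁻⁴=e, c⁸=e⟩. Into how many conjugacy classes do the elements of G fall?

The conjugacy classes (representative and size) are:
  [e] (size 1), [c⁷] (size 2), [c⁶] (size 2), [c³] (size 2), [c⁴] (size 1), [c²d⁻¹] (size 4), [c³d⁻¹] (size 4).
Class equation: 1 + 2 + 2 + 2 + 1 + 4 + 4 = 16 = |G|. So G has 7 conjugacy classes.

Answer: 7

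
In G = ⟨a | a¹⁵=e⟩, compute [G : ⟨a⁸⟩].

First find ord(a⁸) by computing successive powers:
  (a⁸)¹ = a⁸, (a⁸)² = a, (a⁸)³ = a⁹, (a⁸)⁴ = a², (a⁸)⁵ = a¹⁰, (a⁸)⁶ = a³, (a⁸)⁷ = a¹¹, (a⁸)⁸ = a⁴, (a⁸)⁹ = a¹², (a⁸)¹⁰ = a⁵, (a⁸)¹¹ = a¹³, (a⁸)¹² = a⁶, (a⁸)¹³ = a¹⁴, (a⁸)¹⁴ = a⁷, (a⁸)¹⁵ = e.
So |⟨a⁸⟩| = ord(a⁸) = 15. With |G| = 15, by Lagrange [G : ⟨a⁸⟩] = 15/15 = 1.

Answer: 1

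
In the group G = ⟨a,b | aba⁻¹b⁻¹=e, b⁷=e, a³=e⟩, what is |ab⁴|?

Compute successive powers until reaching e:
  (ab⁴)¹ = ab⁴, (ab⁴)² = a²b, (ab⁴)³ = b⁵, (ab⁴)⁴ = ab², (ab⁴)⁵ = a²b⁶, (ab⁴)⁶ = b³, (ab⁴)⁷ = a, (ab⁴)⁸ = a²b⁴, (ab⁴)⁹ = b, (ab⁴)¹⁰ = ab⁵, (ab⁴)¹¹ = a²b², (ab⁴)¹² = b⁶, (ab⁴)¹³ = ab³, (ab⁴)¹⁴ = a², (ab⁴)¹⁵ = b⁴, (ab⁴)¹⁶ = ab, (ab⁴)¹⁷ = a²b⁵, (ab⁴)¹⁸ = b², (ab⁴)¹⁹ = ab⁶, (ab⁴)²⁰ = a²b³, (ab⁴)²¹ = e.
The smallest positive k with (ab⁴)ᵏ = e is 21.

Answer: 21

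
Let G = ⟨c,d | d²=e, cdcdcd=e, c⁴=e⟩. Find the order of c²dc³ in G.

Compute successive powers until reaching e:
  (c²dc³)¹ = c²dc³, (c²dc³)² = cdc², (c²dc³)³ = e.
The smallest positive k with (c²dc³)ᵏ = e is 3.

Answer: 3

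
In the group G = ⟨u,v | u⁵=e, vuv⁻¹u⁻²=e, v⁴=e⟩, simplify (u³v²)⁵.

Compute successive powers of (u³v²), reducing at each step:
  (u³v²)²: (u³v²) · u³ = v²;   (v²) · v² = e
  (u³v²)³: e · u³ = u³;   (u³) · v² = u³v²
  (u³v²)⁴: (u³v²) · u³ = v²;   (v²) · v² = e
  (u³v²)⁵: e · u³ = u³;   (u³) · v² = u³v²

Answer: u³v²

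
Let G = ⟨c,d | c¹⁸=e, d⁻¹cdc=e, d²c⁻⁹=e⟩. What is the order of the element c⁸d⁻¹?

Compute successive powers until reaching e:
  (c⁸d⁻¹)¹ = c⁸d⁻¹, (c⁸d⁻¹)² = c⁹, (c⁸d⁻¹)³ = c⁸d, (c⁸d⁻¹)⁴ = e.
The smallest positive k with (c⁸d⁻¹)ᵏ = e is 4.

Answer: 4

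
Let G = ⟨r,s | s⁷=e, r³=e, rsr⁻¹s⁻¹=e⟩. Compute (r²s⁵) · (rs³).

Compute (r²s⁵) · (rs³) by multiplying left to right and reducing via the relations at each step:
  (r²s⁵) · r = s⁵
  (s⁵) · s³ = s

Answer: s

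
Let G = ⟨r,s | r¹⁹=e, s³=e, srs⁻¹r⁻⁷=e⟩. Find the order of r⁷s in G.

Compute successive powers until reaching e:
  (r⁷s)¹ = r⁷s, (r⁷s)² = r¹⁸s², (r⁷s)³ = e.
The smallest positive k with (r⁷s)ᵏ = e is 3.

Answer: 3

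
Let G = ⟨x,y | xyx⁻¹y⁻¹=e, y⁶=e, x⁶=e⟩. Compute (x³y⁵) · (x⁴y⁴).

Compute (x³y⁵) · (x⁴y⁴) by multiplying left to right and reducing via the relations at each step:
  (x³y⁵) · x⁴ = xy⁵
  (xy⁵) · y⁴ = xy³

Answer: xy³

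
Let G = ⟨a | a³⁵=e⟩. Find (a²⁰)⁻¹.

The order of (a²⁰) is 7 (smallest k with (a²⁰)ᵏ = e), so (a²⁰)⁻¹ = (a²⁰)⁶ = a¹⁵.
Check: (a²⁰) · (a¹⁵) → (a²⁰) · a¹⁵ = e, giving e as required.

Answer: a¹⁵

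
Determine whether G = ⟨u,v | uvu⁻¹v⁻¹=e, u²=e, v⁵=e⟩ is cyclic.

|G| = 10. The element uv has order 10 (its powers give 10 distinct elements), so ⟨uv⟩ = G and G is cyclic.

Answer: Yes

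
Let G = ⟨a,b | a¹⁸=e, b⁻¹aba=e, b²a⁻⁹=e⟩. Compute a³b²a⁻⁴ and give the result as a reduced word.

Multiply left to right, reducing at each step:
  (a³) · b² = a¹²
  (a¹²) · a⁻⁴ = a⁸

Answer: a⁸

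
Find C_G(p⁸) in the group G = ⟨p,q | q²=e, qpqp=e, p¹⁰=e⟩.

⟨p⁸⟩ ⊆ C_G(p⁸) since powers of p⁸ commute with p⁸; so |C_G(p⁸)| ≥ |⟨p⁸⟩| = 5.
By orbit–stabilizer, |C_G(p⁸)| = |G| / |conj. class of p⁸| = 20 / 2 = 10.
The 10 elements commuting with p⁸ are {e, p, p², p³, p⁴, p⁵, p⁶, p⁷, p⁸, p⁹}.

Answer: {e, p, p², p³, p⁴, p⁵, p⁶, p⁷, p⁸, p⁹}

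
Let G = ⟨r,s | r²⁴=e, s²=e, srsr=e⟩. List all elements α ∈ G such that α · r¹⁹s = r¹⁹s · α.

⟨r¹⁹s⟩ ⊆ C_G(r¹⁹s) since powers of r¹⁹s commute with r¹⁹s; so |C_G(r¹⁹s)| ≥ |⟨r¹⁹s⟩| = 2.
By orbit–stabilizer, |C_G(r¹⁹s)| = |G| / |conj. class of r¹⁹s| = 48 / 12 = 4.
The 4 elements commuting with r¹⁹s are {e, r¹², r⁷s, r¹⁹s}.

Answer: {e, r¹², r⁷s, r¹⁹s}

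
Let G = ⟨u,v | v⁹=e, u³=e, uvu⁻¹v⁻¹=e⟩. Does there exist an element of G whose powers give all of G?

|G| = 27, but the maximum element order in G is 9 < 27. No single element generates all of G, so G is not cyclic.

Answer: No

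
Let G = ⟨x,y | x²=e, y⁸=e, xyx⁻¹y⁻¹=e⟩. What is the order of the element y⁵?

Compute successive powers until reaching e:
  (y⁵)¹ = y⁵, (y⁵)² = y², (y⁵)³ = y⁷, (y⁵)⁴ = y⁴, (y⁵)⁵ = y, (y⁵)⁶ = y⁶, (y⁵)⁷ = y³, (y⁵)⁸ = e.
The smallest positive k with (y⁵)ᵏ = e is 8.

Answer: 8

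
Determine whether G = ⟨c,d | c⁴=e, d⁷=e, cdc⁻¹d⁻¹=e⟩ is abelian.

Each pair of generators commutes: c·d = cd = d·c. Since the generators pairwise commute, every element of G commutes with every other, so G is abelian.

Answer: Yes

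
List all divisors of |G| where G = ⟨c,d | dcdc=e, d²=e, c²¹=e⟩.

|G| = 42 = 2 · 3 · 7. By Lagrange's theorem the order of any subgroup divides 42; the divisors of 42 are 1, 2, 3, 6, 7, 14, 21, 42.

Answer: 1, 2, 3, 6, 7, 14, 21, 42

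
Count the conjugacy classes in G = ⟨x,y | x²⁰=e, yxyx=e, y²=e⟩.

The conjugacy classes (representative and size) are:
  [e] (size 1), [x] (size 2), [x¹⁸] (size 2), [x³] (size 2), [x⁴] (size 2), [x¹⁵] (size 2), [x¹⁴] (size 2), [x⁷] (size 2), [x¹²] (size 2), [x¹¹] (size 2), [x¹⁰] (size 1), [x¹⁸y] (size 10), [x⁵y] (size 10).
Class equation: 1 + 2 + 2 + 2 + 2 + 2 + 2 + 2 + 2 + 2 + 1 + 10 + 10 = 40 = |G|. So G has 13 conjugacy classes.

Answer: 13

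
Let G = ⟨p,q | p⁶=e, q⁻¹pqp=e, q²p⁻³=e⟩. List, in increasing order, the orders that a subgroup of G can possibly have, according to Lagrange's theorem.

|G| = 12 = 2² · 3. By Lagrange's theorem the order of any subgroup divides 12; the divisors of 12 are 1, 2, 3, 4, 6, 12.

Answer: 1, 2, 3, 4, 6, 12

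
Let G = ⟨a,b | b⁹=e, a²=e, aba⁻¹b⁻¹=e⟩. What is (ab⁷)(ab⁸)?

Compute (ab⁷) · (ab⁸) by multiplying left to right and reducing via the relations at each step:
  (ab⁷) · a = b⁷
  (b⁷) · b⁸ = b⁶

Answer: b⁶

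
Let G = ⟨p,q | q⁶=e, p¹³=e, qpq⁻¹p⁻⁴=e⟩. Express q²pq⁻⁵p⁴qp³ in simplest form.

Multiply left to right, reducing at each step:
  (q²) · p = p³q²
  (p³q²) · q⁻⁵ = p³q³
  (p³q³) · p⁴ = p¹²q³
  (p¹²q³) · q = p¹²q⁴
  (p¹²q⁴) · p³ = q⁴

Answer: q⁴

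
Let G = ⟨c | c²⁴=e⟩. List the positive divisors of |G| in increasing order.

|G| = 24 = 2³ · 3. By Lagrange's theorem the order of any subgroup divides 24; the divisors of 24 are 1, 2, 3, 4, 6, 8, 12, 24.

Answer: 1, 2, 3, 4, 6, 8, 12, 24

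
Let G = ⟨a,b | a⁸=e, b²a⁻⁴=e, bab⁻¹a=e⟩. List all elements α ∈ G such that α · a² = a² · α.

⟨a²⟩ ⊆ C_G(a²) since powers of a² commute with a²; so |C_G(a²)| ≥ |⟨a²⟩| = 4.
By orbit–stabilizer, |C_G(a²)| = |G| / |conj. class of a²| = 16 / 2 = 8.
The 8 elements commuting with a² are {e, a, a², a³, a⁴, a⁵, a⁶, a⁷}.

Answer: {e, a, a², a³, a⁴, a⁵, a⁶, a⁷}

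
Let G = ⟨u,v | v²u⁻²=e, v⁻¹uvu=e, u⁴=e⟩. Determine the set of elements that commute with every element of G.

An element z ∈ Z(G) iff z commutes with every generator.
For example u² is central: (u²)·u = u³ = u·(u²); (u²)·v = v⁻¹ = v·(u²).
Whereas u ∉ Z(G) since u·v = uv ≠ uv⁻¹ = v·u.
Checking each of the 8 elements this way gives Z(G) = {e, u²}, of order 2.

Answer: {e, u²}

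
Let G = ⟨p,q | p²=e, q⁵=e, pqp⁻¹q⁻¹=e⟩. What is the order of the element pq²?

Compute successive powers until reaching e:
  (pq²)¹ = pq², (pq²)² = q⁴, (pq²)³ = pq, (pq²)⁴ = q³, (pq²)⁵ = p, (pq²)⁶ = q², (pq²)⁷ = pq⁴, (pq²)⁸ = q, (pq²)⁹ = pq³, (pq²)¹⁰ = e.
The smallest positive k with (pq²)ᵏ = e is 10.

Answer: 10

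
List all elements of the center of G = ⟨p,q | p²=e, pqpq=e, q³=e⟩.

An element z ∈ Z(G) iff z commutes with every generator.
For example e is central: e·p = p = p·e; e·q = q = q·e.
Whereas p ∉ Z(G) since p·q = pq ≠ pq² = q·p.
Checking each of the 6 elements this way gives Z(G) = {e}, of order 1.

Answer: {e}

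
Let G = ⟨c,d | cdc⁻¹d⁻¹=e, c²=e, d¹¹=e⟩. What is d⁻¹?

The order of d is 11 (smallest k with dᵏ = e), so d⁻¹ = d¹⁰ = d¹⁰.
Check: d · (d¹⁰) → d · d¹⁰ = e, giving e as required.

Answer: d¹⁰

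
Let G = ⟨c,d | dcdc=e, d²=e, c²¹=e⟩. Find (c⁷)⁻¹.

The order of (c⁷) is 3 (smallest k with (c⁷)ᵏ = e), so (c⁷)⁻¹ = (c⁷)² = c¹⁴.
Check: (c⁷) · (c¹⁴) → (c⁷) · c¹⁴ = e, giving e as required.

Answer: c¹⁴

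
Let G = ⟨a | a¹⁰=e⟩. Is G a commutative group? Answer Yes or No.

G has a single generator, so G is cyclic and hence abelian.

Answer: Yes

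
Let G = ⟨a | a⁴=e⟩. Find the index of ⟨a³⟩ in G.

First find ord(a³) by computing successive powers:
  (a³)¹ = a³, (a³)² = a², (a³)³ = a, (a³)⁴ = e.
So |⟨a³⟩| = ord(a³) = 4. With |G| = 4, by Lagrange [G : ⟨a³⟩] = 4/4 = 1.

Answer: 1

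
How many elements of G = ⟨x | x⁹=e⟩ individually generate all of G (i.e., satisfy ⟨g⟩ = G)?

G is cyclic of order 9. An element generates G iff its order is 9, and a cyclic group of order 9 has exactly φ(9) = 6 such elements.

Answer: 6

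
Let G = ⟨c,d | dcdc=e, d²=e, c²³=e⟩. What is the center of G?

An element z ∈ Z(G) iff z commutes with every generator.
For example e is central: e·c = c = c·e; e·d = d = d·e.
Whereas c ∉ Z(G) since c·d = cd ≠ c²²d = d·c.
Checking each of the 46 elements this way gives Z(G) = {e}, of order 1.

Answer: {e}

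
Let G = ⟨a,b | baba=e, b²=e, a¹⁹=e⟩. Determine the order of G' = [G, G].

G' = [G, G] is generated by all commutators. The generator-pair commutators are: [a, b] = a².
The subgroup they normally generate is {e, a, a², a³, a⁴, a⁵, a⁶, a⁷, a⁸, a⁹, a¹⁰, a¹¹, a¹², a¹³, a¹⁴, a¹⁵, a¹⁶, a¹⁷, a¹⁸}, of order 19.
Check: |G/G'| = 38/19 = 2 is the order of the abelianisation.

Answer: 19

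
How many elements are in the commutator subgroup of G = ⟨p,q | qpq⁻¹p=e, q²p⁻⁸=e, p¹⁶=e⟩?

G' = [G, G] is generated by all commutators. The generator-pair commutators are: [p, q] = p².
The subgroup they normally generate is {e, p², p⁴, p⁶, p⁸, p¹⁰, p¹², p¹⁴}, of order 8.
Check: |G/G'| = 32/8 = 4 is the order of the abelianisation.

Answer: 8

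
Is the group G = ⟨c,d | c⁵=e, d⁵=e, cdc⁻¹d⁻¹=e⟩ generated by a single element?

|G| = 25, but the maximum element order in G is 5 < 25. No single element generates all of G, so G is not cyclic.

Answer: No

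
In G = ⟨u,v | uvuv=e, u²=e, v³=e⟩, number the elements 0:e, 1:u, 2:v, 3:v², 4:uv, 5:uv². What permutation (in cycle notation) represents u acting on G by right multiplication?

(0 1)(2 5)(3 4)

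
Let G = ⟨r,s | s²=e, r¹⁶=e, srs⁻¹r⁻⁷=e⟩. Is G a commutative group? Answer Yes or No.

r·s = rs but s·r = r⁷s, so r·s ≠ s·r and G is not abelian.

Answer: No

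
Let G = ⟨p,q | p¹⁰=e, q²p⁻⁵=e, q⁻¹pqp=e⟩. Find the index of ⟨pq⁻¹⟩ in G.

First find ord(pq⁻¹) by computing successive powers:
  (pq⁻¹)¹ = pq⁻¹, (pq⁻¹)² = p⁵, (pq⁻¹)³ = pq, (pq⁻¹)⁴ = e.
So |⟨pq⁻¹⟩| = ord(pq⁻¹) = 4. With |G| = 20, by Lagrange [G : ⟨pq⁻¹⟩] = 20/4 = 5.

Answer: 5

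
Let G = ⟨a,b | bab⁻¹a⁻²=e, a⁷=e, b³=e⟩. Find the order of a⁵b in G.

Compute successive powers until reaching e:
  (a⁵b)¹ = a⁵b, (a⁵b)² = ab², (a⁵b)³ = e.
The smallest positive k with (a⁵b)ᵏ = e is 3.

Answer: 3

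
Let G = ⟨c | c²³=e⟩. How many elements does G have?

G is generated by a single element, so G is cyclic. The relator gives c²³ = e and no smaller power is forced to be e, so the 23 powers {c, e, c², c³, c⁴, c⁵, c⁶, c⁷, c⁸, c⁹, c²², c²¹, c²⁰, c¹², c¹³, c¹¹, c¹⁰, c¹⁴, c¹⁵, c¹⁶, c¹⁷, c¹⁸, c¹⁹} are distinct. Hence |G| = 23.

Answer: 23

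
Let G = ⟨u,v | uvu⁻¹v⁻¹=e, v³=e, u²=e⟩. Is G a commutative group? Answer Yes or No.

Each pair of generators commutes: u·v = uv = v·u. Since the generators pairwise commute, every element of G commutes with every other, so G is abelian.

Answer: Yes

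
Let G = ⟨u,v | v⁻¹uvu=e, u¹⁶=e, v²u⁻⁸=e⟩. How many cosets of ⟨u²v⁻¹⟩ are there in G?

First find ord(u²v⁻¹) by computing successive powers:
  (u²v⁻¹)¹ = u²v⁻¹, (u²v⁻¹)² = u⁸, (u²v⁻¹)³ = u²v, (u²v⁻¹)⁴ = e.
So |⟨u²v⁻¹⟩| = ord(u²v⁻¹) = 4. With |G| = 32, by Lagrange [G : ⟨u²v⁻¹⟩] = 32/4 = 8.

Answer: 8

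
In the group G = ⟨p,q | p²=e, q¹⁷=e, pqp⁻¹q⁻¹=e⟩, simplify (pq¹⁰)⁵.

Compute successive powers of (pq¹⁰), reducing at each step:
  (pq¹⁰)²: (pq¹⁰) · p = q¹⁰;   (q¹⁰) · q¹⁰ = q³
  (pq¹⁰)³: (q³) · p = pq³;   (pq³) · q¹⁰ = pq¹³
  (pq¹⁰)⁴: (pq¹³) · p = q¹³;   (q¹³) · q¹⁰ = q⁶
  (pq¹⁰)⁵: (q⁶) · p = pq⁶;   (pq⁶) · q¹⁰ = pq¹⁶

Answer: pq¹⁶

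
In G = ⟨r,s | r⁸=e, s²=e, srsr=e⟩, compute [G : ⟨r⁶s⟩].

First find ord(r⁶s) by computing successive powers:
  (r⁶s)¹ = r⁶s, (r⁶s)² = e.
So |⟨r⁶s⟩| = ord(r⁶s) = 2. With |G| = 16, by Lagrange [G : ⟨r⁶s⟩] = 16/2 = 8.

Answer: 8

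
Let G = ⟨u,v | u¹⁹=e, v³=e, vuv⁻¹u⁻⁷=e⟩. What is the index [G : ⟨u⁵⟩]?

First find ord(u⁵) by computing successive powers:
  (u⁵)¹ = u⁵, (u⁵)² = u¹⁰, (u⁵)³ = u¹⁵, (u⁵)⁴ = u, (u⁵)⁵ = u⁶, (u⁵)⁶ = u¹¹, (u⁵)⁷ = u¹⁶, (u⁵)⁸ = u², (u⁵)⁹ = u⁷, (u⁵)¹⁰ = u¹², (u⁵)¹¹ = u¹⁷, (u⁵)¹² = u³, (u⁵)¹³ = u⁸, (u⁵)¹⁴ = u¹³, (u⁵)¹⁵ = u¹⁸, (u⁵)¹⁶ = u⁴, (u⁵)¹⁷ = u⁹, (u⁵)¹⁸ = u¹⁴, (u⁵)¹⁹ = e.
So |⟨u⁵⟩| = ord(u⁵) = 19. With |G| = 57, by Lagrange [G : ⟨u⁵⟩] = 57/19 = 3.

Answer: 3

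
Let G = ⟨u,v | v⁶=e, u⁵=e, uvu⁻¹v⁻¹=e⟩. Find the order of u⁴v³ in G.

Compute successive powers until reaching e:
  (u⁴v³)¹ = u⁴v³, (u⁴v³)² = u³, (u⁴v³)³ = u²v³, (u⁴v³)⁴ = u, (u⁴v³)⁵ = v³, (u⁴v³)⁶ = u⁴, (u⁴v³)⁷ = u³v³, (u⁴v³)⁸ = u², (u⁴v³)⁹ = uv³, (u⁴v³)¹⁰ = e.
The smallest positive k with (u⁴v³)ᵏ = e is 10.

Answer: 10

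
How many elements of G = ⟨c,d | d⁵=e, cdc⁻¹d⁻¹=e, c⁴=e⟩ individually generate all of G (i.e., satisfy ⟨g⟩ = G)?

G is cyclic of order 20. An element generates G iff its order is 20, and a cyclic group of order 20 has exactly φ(20) = 8 such elements.

Answer: 8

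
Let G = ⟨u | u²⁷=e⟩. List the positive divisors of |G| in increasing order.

|G| = 27 = 3³. By Lagrange's theorem the order of any subgroup divides 27; the divisors of 27 are 1, 3, 9, 27.

Answer: 1, 3, 9, 27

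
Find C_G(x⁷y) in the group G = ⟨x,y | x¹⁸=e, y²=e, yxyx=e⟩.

⟨x⁷y⟩ ⊆ C_G(x⁷y) since powers of x⁷y commute with x⁷y; so |C_G(x⁷y)| ≥ |⟨x⁷y⟩| = 2.
By orbit–stabilizer, |C_G(x⁷y)| = |G| / |conj. class of x⁷y| = 36 / 9 = 4.
The 4 elements commuting with x⁷y are {e, x⁹, x⁷y, x¹⁶y}.

Answer: {e, x⁹, x⁷y, x¹⁶y}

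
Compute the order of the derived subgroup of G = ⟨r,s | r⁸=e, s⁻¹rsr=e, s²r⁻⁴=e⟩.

G' = [G, G] is generated by all commutators. The generator-pair commutators are: [r, s] = r².
The subgroup they normally generate is {e, r², r⁴, r⁶}, of order 4.
Check: |G/G'| = 16/4 = 4 is the order of the abelianisation.

Answer: 4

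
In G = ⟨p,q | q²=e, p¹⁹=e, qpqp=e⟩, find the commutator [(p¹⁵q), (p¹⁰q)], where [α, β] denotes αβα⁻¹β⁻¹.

[(p¹⁵q), (p¹⁰q)] = (p¹⁵q)·(p¹⁰q)·(p¹⁵q)⁻¹·(p¹⁰q)⁻¹.
  (p¹⁵q) · (p¹⁰q) = p⁵
  (p⁵) · (p¹⁵q) = pq
  (pq) · (p¹⁰q) = p¹⁰

Answer: p¹⁰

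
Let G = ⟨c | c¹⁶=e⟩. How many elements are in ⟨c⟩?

|⟨c⟩| equals the order of c. Compute successive powers until reaching e:
  c¹ = c, c² = c², c³ = c³, c⁴ = c⁴, c⁵ = c⁵, c⁶ = c⁶, c⁷ = c⁷, c⁸ = c⁸, c⁹ = c⁹, c¹⁰ = c¹⁰, c¹¹ = c¹¹, c¹² = c¹², c¹³ = c¹³, c¹⁴ = c¹⁴, c¹⁵ = c¹⁵, c¹⁶ = e.
The smallest positive k with cᵏ = e is 16, so |⟨c⟩| = 16.

Answer: 16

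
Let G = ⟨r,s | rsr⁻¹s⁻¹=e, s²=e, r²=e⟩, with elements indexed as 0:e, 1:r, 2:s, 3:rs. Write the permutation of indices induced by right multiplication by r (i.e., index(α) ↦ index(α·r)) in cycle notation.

(0 1)(2 3)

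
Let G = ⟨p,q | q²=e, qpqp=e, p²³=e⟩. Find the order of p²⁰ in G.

Compute successive powers until reaching e:
  (p²⁰)¹ = p²⁰, (p²⁰)² = p¹⁷, (p²⁰)³ = p¹⁴, (p²⁰)⁴ = p¹¹, (p²⁰)⁵ = p⁸, (p²⁰)⁶ = p⁵, (p²⁰)⁷ = p², (p²⁰)⁸ = p²², (p²⁰)⁹ = p¹⁹, (p²⁰)¹⁰ = p¹⁶, (p²⁰)¹¹ = p¹³, (p²⁰)¹² = p¹⁰, (p²⁰)¹³ = p⁷, (p²⁰)¹⁴ = p⁴, (p²⁰)¹⁵ = p, (p²⁰)¹⁶ = p²¹, (p²⁰)¹⁷ = p¹⁸, (p²⁰)¹⁸ = p¹⁵, (p²⁰)¹⁹ = p¹², (p²⁰)²⁰ = p⁹, (p²⁰)²¹ = p⁶, (p²⁰)²² = p³, (p²⁰)²³ = e.
The smallest positive k with (p²⁰)ᵏ = e is 23.

Answer: 23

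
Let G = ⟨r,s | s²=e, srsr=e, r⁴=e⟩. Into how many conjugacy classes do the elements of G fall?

The conjugacy classes (representative and size) are:
  [e] (size 1), [r] (size 2), [r²] (size 1), [r²s] (size 2), [r³s] (size 2).
Class equation: 1 + 2 + 1 + 2 + 2 = 8 = |G|. So G has 5 conjugacy classes.

Answer: 5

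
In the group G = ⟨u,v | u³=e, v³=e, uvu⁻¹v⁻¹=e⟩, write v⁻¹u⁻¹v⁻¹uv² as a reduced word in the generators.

Multiply left to right, reducing at each step:
  (v²) · u⁻¹ = u²v²
  (u²v²) · v⁻¹ = u²v
  (u²v) · u = v
  v · v² = e

Answer: e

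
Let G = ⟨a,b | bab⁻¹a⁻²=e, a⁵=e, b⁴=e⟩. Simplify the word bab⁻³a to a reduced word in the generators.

Multiply left to right, reducing at each step:
  b · a = a²b
  (a²b) · b⁻³ = a²b²
  (a²b²) · a = ab²

Answer: ab²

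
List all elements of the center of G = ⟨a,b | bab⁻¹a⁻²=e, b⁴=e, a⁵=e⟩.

An element z ∈ Z(G) iff z commutes with every generator.
For example e is central: e·a = a = a·e; e·b = b = b·e.
Whereas a ∉ Z(G) since a·b = ab ≠ a²b = b·a.
Checking each of the 20 elements this way gives Z(G) = {e}, of order 1.

Answer: {e}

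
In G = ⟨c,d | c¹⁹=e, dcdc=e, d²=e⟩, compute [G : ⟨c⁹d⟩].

First find ord(c⁹d) by computing successive powers:
  (c⁹d)¹ = c⁹d, (c⁹d)² = e.
So |⟨c⁹d⟩| = ord(c⁹d) = 2. With |G| = 38, by Lagrange [G : ⟨c⁹d⟩] = 38/2 = 19.

Answer: 19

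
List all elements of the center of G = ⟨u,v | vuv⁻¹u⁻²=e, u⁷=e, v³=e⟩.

An element z ∈ Z(G) iff z commutes with every generator.
For example e is central: e·u = u = u·e; e·v = v = v·e.
Whereas u ∉ Z(G) since u·v = uv ≠ u²v = v·u.
Checking each of the 21 elements this way gives Z(G) = {e}, of order 1.

Answer: {e}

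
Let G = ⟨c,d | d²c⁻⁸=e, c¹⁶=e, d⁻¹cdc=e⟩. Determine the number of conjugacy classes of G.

The conjugacy classes (representative and size) are:
  [e] (size 1), [c] (size 2), [c¹⁴] (size 2), [c³] (size 2), [c¹²] (size 2), [c⁵] (size 2), [c¹⁰] (size 2), [c⁷] (size 2), [c⁸] (size 1), [c⁶d] (size 8), [c³d⁻¹] (size 8).
Class equation: 1 + 2 + 2 + 2 + 2 + 2 + 2 + 2 + 1 + 8 + 8 = 32 = |G|. So G has 11 conjugacy classes.

Answer: 11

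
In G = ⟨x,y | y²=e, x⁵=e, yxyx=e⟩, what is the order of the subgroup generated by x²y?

|⟨x²y⟩| equals the order of x²y. Compute successive powers until reaching e:
  (x²y)¹ = x²y, (x²y)² = e.
The smallest positive k with (x²y)ᵏ = e is 2, so |⟨x²y⟩| = 2.

Answer: 2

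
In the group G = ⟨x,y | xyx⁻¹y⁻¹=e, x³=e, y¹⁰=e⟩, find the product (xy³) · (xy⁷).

Compute (xy³) · (xy⁷) by multiplying left to right and reducing via the relations at each step:
  (xy³) · x = x²y³
  (x²y³) · y⁷ = x²

Answer: x²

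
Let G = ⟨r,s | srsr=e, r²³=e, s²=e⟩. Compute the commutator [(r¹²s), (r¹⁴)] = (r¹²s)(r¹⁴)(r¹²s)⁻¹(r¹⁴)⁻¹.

[(r¹²s), (r¹⁴)] = (r¹²s)·(r¹⁴)·(r¹²s)⁻¹·(r¹⁴)⁻¹.
  (r¹²s) · (r¹⁴) = r²¹s
  (r²¹s) · (r¹²s) = r⁹
  (r⁹) · (r⁹) = r¹⁸

Answer: r¹⁸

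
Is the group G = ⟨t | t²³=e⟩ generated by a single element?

|G| = 23. The element t has order 23 (its powers give 23 distinct elements), so ⟨t⟩ = G and G is cyclic.

Answer: Yes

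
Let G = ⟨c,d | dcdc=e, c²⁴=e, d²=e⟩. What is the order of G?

Enumerate words in the generators, reducing via the relations: the distinct elements are
  {c, d, e, cd, c², c³, c⁴, c⁵, c⁶, c⁷, c⁸, c⁹, c²d, c²², c²³, c²¹, c²⁰, c³d, c¹², c¹³, c¹¹, c¹⁰, c¹⁴, c¹⁵, c¹⁶, c¹⁷, c¹⁸, c¹⁹, c⁴d, c⁵d, c⁶d, c⁷d, c⁸d, c⁹d, c²²d, c²³d, c²¹d, c²⁰d, c¹²d, c¹³d, c¹¹d, c¹⁰d, c¹⁴d, c¹⁵d, c¹⁶d, c¹⁷d, c¹⁸d, c¹⁹d}.
No further products give new elements, so |G| = 48.

Answer: 48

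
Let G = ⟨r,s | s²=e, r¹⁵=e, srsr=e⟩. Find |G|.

Enumerate words in the generators, reducing via the relations: the distinct elements are
  {e, r, s, rs, r², r³, r⁴, r⁵, r⁶, r⁷, r⁸, r⁹, r²s, r³s, r¹², r¹³, r¹¹, r¹⁰, r¹⁴, r⁴s, r⁵s, r⁶s, r⁷s, r⁸s, r⁹s, r¹²s, r¹³s, r¹¹s, r¹⁰s, r¹⁴s}.
No further products give new elements, so |G| = 30.

Answer: 30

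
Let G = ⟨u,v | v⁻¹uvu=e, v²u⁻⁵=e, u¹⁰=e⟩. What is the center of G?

An element z ∈ Z(G) iff z commutes with every generator.
For example u⁵ is central: (u⁵)·u = u⁶ = u·(u⁵); (u⁵)·v = v⁻¹ = v·(u⁵).
Whereas u ∉ Z(G) since u·v = uv ≠ u⁴v⁻¹ = v·u.
Checking each of the 20 elements this way gives Z(G) = {e, u⁵}, of order 2.

Answer: {e, u⁵}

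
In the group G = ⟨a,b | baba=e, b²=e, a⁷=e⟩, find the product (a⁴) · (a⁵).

Compute (a⁴) · (a⁵) by multiplying left to right and reducing via the relations at each step:
  (a⁴) · a⁵ = a²

Answer: a²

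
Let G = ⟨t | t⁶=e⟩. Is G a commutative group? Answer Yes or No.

G has a single generator, so G is cyclic and hence abelian.

Answer: Yes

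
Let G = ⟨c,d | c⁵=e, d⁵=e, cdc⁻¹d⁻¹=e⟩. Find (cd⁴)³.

Compute successive powers of (cd⁴), reducing at each step:
  (cd⁴)²: (cd⁴) · c = c²d⁴;   (c²d⁴) · d⁴ = c²d³
  (cd⁴)³: (c²d³) · c = c³d³;   (c³d³) · d⁴ = c³d²

Answer: c³d²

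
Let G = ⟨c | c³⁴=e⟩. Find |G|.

G is generated by a single element, so G is cyclic. The relator gives c³⁴ = e and no smaller power is forced to be e, so the 34 powers {c, e, c², c³, c⁴, c⁵, c⁶, c⁷, c⁸, c⁹, c²², c²³, c²¹, c²⁰, c²⁴, c²⁵, c²⁶, c²⁷, c²⁸, c²⁹, c³², c³³, c³¹, c³⁰, c¹², c¹³, c¹¹, c¹⁰, c¹⁴, c¹⁵, c¹⁶, c¹⁷, c¹⁸, c¹⁹} are distinct. Hence |G| = 34.

Answer: 34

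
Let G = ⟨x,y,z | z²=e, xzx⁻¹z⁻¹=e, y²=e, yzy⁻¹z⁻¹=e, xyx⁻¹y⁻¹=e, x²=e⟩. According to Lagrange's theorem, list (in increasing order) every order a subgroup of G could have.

|G| = 8 = 2³. By Lagrange's theorem the order of any subgroup divides 8; the divisors of 8 are 1, 2, 4, 8.

Answer: 1, 2, 4, 8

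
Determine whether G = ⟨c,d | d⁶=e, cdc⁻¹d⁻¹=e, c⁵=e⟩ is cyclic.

|G| = 30. The element cd has order 30 (its powers give 30 distinct elements), so ⟨cd⟩ = G and G is cyclic.

Answer: Yes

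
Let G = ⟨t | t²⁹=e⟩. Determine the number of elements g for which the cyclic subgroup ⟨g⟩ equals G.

G is cyclic of order 29. An element generates G iff its order is 29, and a cyclic group of order 29 has exactly φ(29) = 28 such elements.

Answer: 28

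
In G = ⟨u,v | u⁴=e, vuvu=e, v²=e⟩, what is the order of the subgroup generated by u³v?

|⟨u³v⟩| equals the order of u³v. Compute successive powers until reaching e:
  (u³v)¹ = u³v, (u³v)² = e.
The smallest positive k with (u³v)ᵏ = e is 2, so |⟨u³v⟩| = 2.

Answer: 2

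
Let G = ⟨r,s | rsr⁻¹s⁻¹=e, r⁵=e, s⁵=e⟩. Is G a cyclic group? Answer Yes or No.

|G| = 25, but the maximum element order in G is 5 < 25. No single element generates all of G, so G is not cyclic.

Answer: No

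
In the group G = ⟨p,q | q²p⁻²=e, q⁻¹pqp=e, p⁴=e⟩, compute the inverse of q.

The order of q is 4 (smallest k with qᵏ = e), so q⁻¹ = q³ = q⁻¹.
Check: q · (q⁻¹) → q · q⁻¹ = e, giving e as required.

Answer: q⁻¹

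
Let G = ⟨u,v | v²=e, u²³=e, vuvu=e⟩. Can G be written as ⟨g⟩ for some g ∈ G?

Every cyclic group is abelian. But u·v = uv while v·u = u²²v, so u·v ≠ v·u and G is not abelian. Hence G is not cyclic.

Answer: No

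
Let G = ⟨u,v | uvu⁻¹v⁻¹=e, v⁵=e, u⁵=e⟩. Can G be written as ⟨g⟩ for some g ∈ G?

|G| = 25, but the maximum element order in G is 5 < 25. No single element generates all of G, so G is not cyclic.

Answer: No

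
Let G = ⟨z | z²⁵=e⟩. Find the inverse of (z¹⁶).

The order of (z¹⁶) is 25 (smallest k with (z¹⁶)ᵏ = e), so (z¹⁶)⁻¹ = (z¹⁶)²⁴ = z⁹.
Check: (z¹⁶) · (z⁹) → (z¹⁶) · z⁹ = e, giving e as required.

Answer: z⁹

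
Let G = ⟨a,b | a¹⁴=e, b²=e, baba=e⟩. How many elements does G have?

Enumerate words in the generators, reducing via the relations: the distinct elements are
  {a, b, e, ab, a², a³, a⁴, a⁵, a⁶, a⁷, a⁸, a⁹, a²b, a³b, a¹², a¹³, a¹¹, a¹⁰, a⁴b, a⁵b, a⁶b, a⁷b, a⁸b, a⁹b, a¹²b, a¹³b, a¹¹b, a¹⁰b}.
No further products give new elements, so |G| = 28.

Answer: 28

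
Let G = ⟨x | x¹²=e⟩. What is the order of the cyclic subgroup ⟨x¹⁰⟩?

|⟨x¹⁰⟩| equals the order of x¹⁰. Compute successive powers until reaching e:
  (x¹⁰)¹ = x¹⁰, (x¹⁰)² = x⁸, (x¹⁰)³ = x⁶, (x¹⁰)⁴ = x⁴, (x¹⁰)⁵ = x², (x¹⁰)⁶ = e.
The smallest positive k with (x¹⁰)ᵏ = e is 6, so |⟨x¹⁰⟩| = 6.

Answer: 6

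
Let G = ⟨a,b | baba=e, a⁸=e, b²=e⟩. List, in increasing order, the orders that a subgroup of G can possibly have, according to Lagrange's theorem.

|G| = 16 = 2⁴. By Lagrange's theorem the order of any subgroup divides 16; the divisors of 16 are 1, 2, 4, 8, 16.

Answer: 1, 2, 4, 8, 16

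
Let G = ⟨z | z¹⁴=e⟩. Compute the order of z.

Compute successive powers until reaching e:
  z¹ = z, z² = z², z³ = z³, z⁴ = z⁴, z⁵ = z⁵, z⁶ = z⁶, z⁷ = z⁷, z⁸ = z⁸, z⁹ = z⁹, z¹⁰ = z¹⁰, z¹¹ = z¹¹, z¹² = z¹², z¹³ = z¹³, z¹⁴ = e.
The smallest positive k with zᵏ = e is 14.

Answer: 14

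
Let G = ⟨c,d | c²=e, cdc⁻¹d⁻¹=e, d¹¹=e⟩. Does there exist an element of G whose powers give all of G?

|G| = 22. The element cd has order 22 (its powers give 22 distinct elements), so ⟨cd⟩ = G and G is cyclic.

Answer: Yes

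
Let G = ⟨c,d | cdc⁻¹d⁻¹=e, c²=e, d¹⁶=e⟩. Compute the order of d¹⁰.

Compute successive powers until reaching e:
  (d¹⁰)¹ = d¹⁰, (d¹⁰)² = d⁴, (d¹⁰)³ = d¹⁴, (d¹⁰)⁴ = d⁸, (d¹⁰)⁵ = d², (d¹⁰)⁶ = d¹², (d¹⁰)⁷ = d⁶, (d¹⁰)⁸ = e.
The smallest positive k with (d¹⁰)ᵏ = e is 8.

Answer: 8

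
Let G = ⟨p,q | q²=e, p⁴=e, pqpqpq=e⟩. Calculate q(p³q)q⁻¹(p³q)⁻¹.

[q, (p³q)] = q·(p³q)·q⁻¹·(p³q)⁻¹.
  q · (p³q) = pqp
  (pqp) · q = qp³
  (qp³) · (qp) = pqp²

Answer: pqp²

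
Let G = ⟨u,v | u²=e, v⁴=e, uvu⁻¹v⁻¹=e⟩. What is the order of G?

Enumerate words in the generators, reducing via the relations: the distinct elements are
  {e, u, v, uv, v², v³, uv², uv³}.
No further products give new elements, so |G| = 8.

Answer: 8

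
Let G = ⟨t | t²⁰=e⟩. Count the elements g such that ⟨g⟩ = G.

G is cyclic of order 20. An element generates G iff its order is 20, and a cyclic group of order 20 has exactly φ(20) = 8 such elements.

Answer: 8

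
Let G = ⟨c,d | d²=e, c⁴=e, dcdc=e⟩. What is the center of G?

An element z ∈ Z(G) iff z commutes with every generator.
For example c² is central: (c²)·c = c³ = c·(c²); (c²)·d = c²d = d·(c²).
Whereas c ∉ Z(G) since c·d = cd ≠ c³d = d·c.
Checking each of the 8 elements this way gives Z(G) = {e, c²}, of order 2.

Answer: {e, c²}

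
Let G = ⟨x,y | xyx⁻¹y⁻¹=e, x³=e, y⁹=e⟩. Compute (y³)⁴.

Compute successive powers of (y³), reducing at each step:
  (y³)²: (y³) · y³ = y⁶
  (y³)³: (y⁶) · y³ = e
  (y³)⁴: e · y³ = y³

Answer: y³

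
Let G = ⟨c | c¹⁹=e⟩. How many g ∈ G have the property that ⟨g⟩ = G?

G is cyclic of order 19. An element generates G iff its order is 19, and a cyclic group of order 19 has exactly φ(19) = 18 such elements.

Answer: 18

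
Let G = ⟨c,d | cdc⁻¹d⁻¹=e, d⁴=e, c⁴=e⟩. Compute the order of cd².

Compute successive powers until reaching e:
  (cd²)¹ = cd², (cd²)² = c², (cd²)³ = c³d², (cd²)⁴ = e.
The smallest positive k with (cd²)ᵏ = e is 4.

Answer: 4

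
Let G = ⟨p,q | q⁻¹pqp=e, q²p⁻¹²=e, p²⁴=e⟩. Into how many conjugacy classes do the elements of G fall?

The conjugacy classes (representative and size) are:
  [e] (size 1), [p] (size 2), [p²] (size 2), [p³] (size 2), [p⁴] (size 2), [p⁵] (size 2), [p¹⁸] (size 2), [p⁷] (size 2), [p¹⁶] (size 2), [p¹⁵] (size 2), [p¹⁴] (size 2), [p¹³] (size 2), [p¹²] (size 1), [p⁶q] (size 12), [p⁵q⁻¹] (size 12).
Class equation: 1 + 2 + 2 + 2 + 2 + 2 + 2 + 2 + 2 + 2 + 2 + 2 + 1 + 12 + 12 = 48 = |G|. So G has 15 conjugacy classes.

Answer: 15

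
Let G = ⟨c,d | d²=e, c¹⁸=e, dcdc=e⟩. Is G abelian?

c·d = cd but d·c = c¹⁷d, so c·d ≠ d·c and G is not abelian.

Answer: No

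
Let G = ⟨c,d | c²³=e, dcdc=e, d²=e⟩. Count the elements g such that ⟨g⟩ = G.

⟨g⟩ = G would require ord(g) = |G| = 46, but the maximum element order in G is 23 < 46. So G is not cyclic and no single element generates it: the count is 0.

Answer: 0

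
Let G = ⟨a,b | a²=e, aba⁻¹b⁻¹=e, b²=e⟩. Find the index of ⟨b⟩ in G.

First find ord(b) by computing successive powers:
  b¹ = b, b² = e.
So |⟨b⟩| = ord(b) = 2. With |G| = 4, by Lagrange [G : ⟨b⟩] = 4/2 = 2.

Answer: 2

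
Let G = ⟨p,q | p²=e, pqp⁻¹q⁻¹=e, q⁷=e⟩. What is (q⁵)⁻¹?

The order of (q⁵) is 7 (smallest k with (q⁵)ᵏ = e), so (q⁵)⁻¹ = (q⁵)⁶ = q².
Check: (q⁵) · (q²) → (q⁵) · q² = e, giving e as required.

Answer: q²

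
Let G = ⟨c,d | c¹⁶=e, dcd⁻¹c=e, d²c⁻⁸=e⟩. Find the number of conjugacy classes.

The conjugacy classes (representative and size) are:
  [e] (size 1), [c] (size 2), [c¹⁴] (size 2), [c¹³] (size 2), [c¹²] (size 2), [c⁵] (size 2), [c¹⁰] (size 2), [c⁷] (size 2), [c⁸] (size 1), [d⁻¹] (size 8), [c⁷d⁻¹] (size 8).
Class equation: 1 + 2 + 2 + 2 + 2 + 2 + 2 + 2 + 1 + 8 + 8 = 32 = |G|. So G has 11 conjugacy classes.

Answer: 11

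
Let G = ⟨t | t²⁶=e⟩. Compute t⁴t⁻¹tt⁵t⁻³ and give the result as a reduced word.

Multiply left to right, reducing at each step:
  (t⁴) · t⁻¹ = t³
  (t³) · t = t⁴
  (t⁴) · t⁵ = t⁹
  (t⁹) · t⁻³ = t⁶

Answer: t⁶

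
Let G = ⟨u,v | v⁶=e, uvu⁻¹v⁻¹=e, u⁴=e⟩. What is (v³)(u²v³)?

Compute (v³) · (u²v³) by multiplying left to right and reducing via the relations at each step:
  (v³) · u² = u²v³
  (u²v³) · v³ = u²

Answer: u²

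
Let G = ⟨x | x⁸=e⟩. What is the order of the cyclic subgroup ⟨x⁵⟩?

|⟨x⁵⟩| equals the order of x⁵. Compute successive powers until reaching e:
  (x⁵)¹ = x⁵, (x⁵)² = x², (x⁵)³ = x⁷, (x⁵)⁴ = x⁴, (x⁵)⁵ = x, (x⁵)⁶ = x⁶, (x⁵)⁷ = x³, (x⁵)⁸ = e.
The smallest positive k with (x⁵)ᵏ = e is 8, so |⟨x⁵⟩| = 8.

Answer: 8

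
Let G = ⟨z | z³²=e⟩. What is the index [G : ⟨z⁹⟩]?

First find ord(z⁹) by computing successive powers:
  (z⁹)¹ = z⁹, (z⁹)² = z¹⁸, (z⁹)³ = z²⁷, (z⁹)⁴ = z⁴, (z⁹)⁵ = z¹³, (z⁹)⁶ = z²², (z⁹)⁷ = z³¹, (z⁹)⁸ = z⁸, (z⁹)⁹ = z¹⁷, (z⁹)¹⁰ = z²⁶, (z⁹)¹¹ = z³, (z⁹)¹² = z¹², (z⁹)¹³ = z²¹, (z⁹)¹⁴ = z³⁰, (z⁹)¹⁵ = z⁷, (z⁹)¹⁶ = z¹⁶, (z⁹)¹⁷ = z²⁵, (z⁹)¹⁸ = z², (z⁹)¹⁹ = z¹¹, (z⁹)²⁰ = z²⁰, (z⁹)²¹ = z²⁹, (z⁹)²² = z⁶, (z⁹)²³ = z¹⁵, (z⁹)²⁴ = z²⁴, (z⁹)²⁵ = z, (z⁹)²⁶ = z¹⁰, (z⁹)²⁷ = z¹⁹, (z⁹)²⁸ = z²⁸, (z⁹)²⁹ = z⁵, (z⁹)³⁰ = z¹⁴, (z⁹)³¹ = z²³, (z⁹)³² = e.
So |⟨z⁹⟩| = ord(z⁹) = 32. With |G| = 32, by Lagrange [G : ⟨z⁹⟩] = 32/32 = 1.

Answer: 1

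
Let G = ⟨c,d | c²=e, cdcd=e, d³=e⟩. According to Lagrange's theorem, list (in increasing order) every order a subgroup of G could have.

|G| = 6 = 2 · 3. By Lagrange's theorem the order of any subgroup divides 6; the divisors of 6 are 1, 2, 3, 6.

Answer: 1, 2, 3, 6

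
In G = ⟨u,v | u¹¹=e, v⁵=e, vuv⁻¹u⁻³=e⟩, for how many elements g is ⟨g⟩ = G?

⟨g⟩ = G would require ord(g) = |G| = 55, but the maximum element order in G is 11 < 55. So G is not cyclic and no single element generates it: the count is 0.

Answer: 0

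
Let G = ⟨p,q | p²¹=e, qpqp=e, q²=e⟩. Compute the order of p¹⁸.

Compute successive powers until reaching e:
  (p¹⁸)¹ = p¹⁸, (p¹⁸)² = p¹⁵, (p¹⁸)³ = p¹², (p¹⁸)⁴ = p⁹, (p¹⁸)⁵ = p⁶, (p¹⁸)⁶ = p³, (p¹⁸)⁷ = e.
The smallest positive k with (p¹⁸)ᵏ = e is 7.

Answer: 7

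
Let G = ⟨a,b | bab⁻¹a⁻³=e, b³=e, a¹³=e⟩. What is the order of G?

Enumerate words in the generators, reducing via the relations: the distinct elements are
  {a, b, e, ab, a², a³, a⁴, a⁵, a⁶, a⁷, a⁸, a⁹, b², ab², a²b, a³b, a¹², a¹¹, a¹⁰, a⁴b, a⁵b, a⁶b, a⁷b, a⁸b, a⁹b, a²b², a³b², a¹²b, a¹¹b, a¹⁰b, a⁴b², a⁵b², a⁶b², a⁷b², a⁸b², a⁹b², a¹²b², a¹¹b², a¹⁰b²}.
No further products give new elements, so |G| = 39.

Answer: 39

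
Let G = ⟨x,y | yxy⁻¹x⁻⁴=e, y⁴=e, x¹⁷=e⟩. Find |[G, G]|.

G' = [G, G] is generated by all commutators. The generator-pair commutators are: [x, y] = x¹⁴.
The subgroup they normally generate is {e, x, x², x³, x⁴, x⁵, x⁶, x⁷, x⁸, x⁹, x¹⁰, x¹¹, x¹², x¹³, x¹⁴, x¹⁵, x¹⁶}, of order 17.
Check: |G/G'| = 68/17 = 4 is the order of the abelianisation.

Answer: 17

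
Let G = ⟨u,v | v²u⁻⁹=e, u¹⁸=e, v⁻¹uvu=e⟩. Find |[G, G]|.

G' = [G, G] is generated by all commutators. The generator-pair commutators are: [u, v] = u².
The subgroup they normally generate is {e, u², u⁴, u⁶, u⁸, u¹⁰, u¹², u¹⁴, u¹⁶}, of order 9.
Check: |G/G'| = 36/9 = 4 is the order of the abelianisation.

Answer: 9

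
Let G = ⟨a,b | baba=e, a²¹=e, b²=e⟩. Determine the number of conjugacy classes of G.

The conjugacy classes (representative and size) are:
  [e] (size 1), [a²⁰] (size 2), [a²] (size 2), [a³] (size 2), [a¹⁷] (size 2), [a⁵] (size 2), [a⁶] (size 2), [a⁷] (size 2), [a⁸] (size 2), [a⁹] (size 2), [a¹⁰] (size 2), [b] (size 21).
Class equation: 1 + 2 + 2 + 2 + 2 + 2 + 2 + 2 + 2 + 2 + 2 + 21 = 42 = |G|. So G has 12 conjugacy classes.

Answer: 12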